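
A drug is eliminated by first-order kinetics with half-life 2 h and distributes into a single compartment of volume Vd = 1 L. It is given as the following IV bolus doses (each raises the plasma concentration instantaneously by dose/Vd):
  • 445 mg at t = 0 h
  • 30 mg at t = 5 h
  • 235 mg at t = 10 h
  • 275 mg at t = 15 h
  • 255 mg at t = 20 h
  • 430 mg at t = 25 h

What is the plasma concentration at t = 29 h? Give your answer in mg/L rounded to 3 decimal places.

k = ln 2 / 2 = 0.34657 per h
Dose 1 (445 mg at t=0 h): 445·exp(−0.34657·29) = 0.019 mg/L
Dose 2 (30 mg at t=5 h): 30·exp(−0.34657·24) = 0.007 mg/L
Dose 3 (235 mg at t=10 h): 235·exp(−0.34657·19) = 0.325 mg/L
Dose 4 (275 mg at t=15 h): 275·exp(−0.34657·14) = 2.148 mg/L
Dose 5 (255 mg at t=20 h): 255·exp(−0.34657·9) = 11.270 mg/L
Dose 6 (430 mg at t=25 h): 430·exp(−0.34657·4) = 107.500 mg/L
C(29) = 0.019 + 0.007 + 0.325 + 2.148 + 11.270 + 107.500 = 121.269 mg/L

121.269 mg/L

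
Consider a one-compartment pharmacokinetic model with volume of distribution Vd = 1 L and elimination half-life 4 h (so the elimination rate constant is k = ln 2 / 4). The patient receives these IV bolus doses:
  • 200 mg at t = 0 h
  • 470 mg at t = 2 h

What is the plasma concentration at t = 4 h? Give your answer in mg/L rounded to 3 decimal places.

432.340 mg/L

k = ln 2 / 4 = 0.17329 per h
Dose 1 (200 mg at t=0 h): 200·exp(−0.17329·4) = 100.000 mg/L
Dose 2 (470 mg at t=2 h): 470·exp(−0.17329·2) = 332.340 mg/L
C(4) = 100.000 + 332.340 = 432.340 mg/L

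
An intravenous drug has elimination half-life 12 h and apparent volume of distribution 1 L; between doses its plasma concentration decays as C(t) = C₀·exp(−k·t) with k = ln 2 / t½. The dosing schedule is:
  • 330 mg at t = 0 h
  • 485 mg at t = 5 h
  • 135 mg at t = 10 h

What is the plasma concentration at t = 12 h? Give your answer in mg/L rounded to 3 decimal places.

608.970 mg/L

k = ln 2 / 12 = 0.05776 per h
Dose 1 (330 mg at t=0 h): 330·exp(−0.05776·12) = 165.000 mg/L
Dose 2 (485 mg at t=5 h): 485·exp(−0.05776·7) = 323.699 mg/L
Dose 3 (135 mg at t=10 h): 135·exp(−0.05776·2) = 120.271 mg/L
C(12) = 165.000 + 323.699 + 120.271 = 608.970 mg/L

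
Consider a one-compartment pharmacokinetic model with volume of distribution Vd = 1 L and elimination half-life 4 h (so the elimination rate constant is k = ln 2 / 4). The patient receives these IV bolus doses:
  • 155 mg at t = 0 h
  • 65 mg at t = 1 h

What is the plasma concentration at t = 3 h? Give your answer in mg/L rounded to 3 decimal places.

k = ln 2 / 4 = 0.17329 per h
Dose 1 (155 mg at t=0 h): 155·exp(−0.17329·3) = 92.164 mg/L
Dose 2 (65 mg at t=1 h): 65·exp(−0.17329·2) = 45.962 mg/L
C(3) = 92.164 + 45.962 = 138.125 mg/L

138.125 mg/L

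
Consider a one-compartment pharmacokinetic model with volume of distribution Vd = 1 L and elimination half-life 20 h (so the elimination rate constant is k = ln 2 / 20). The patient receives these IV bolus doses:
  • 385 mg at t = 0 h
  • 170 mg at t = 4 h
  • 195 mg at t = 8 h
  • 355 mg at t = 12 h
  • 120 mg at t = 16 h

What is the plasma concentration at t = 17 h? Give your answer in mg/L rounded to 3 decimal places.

k = ln 2 / 20 = 0.03466 per h
Dose 1 (385 mg at t=0 h): 385·exp(−0.03466·17) = 213.592 mg/L
Dose 2 (170 mg at t=4 h): 170·exp(−0.03466·13) = 108.338 mg/L
Dose 3 (195 mg at t=8 h): 195·exp(−0.03466·9) = 142.748 mg/L
Dose 4 (355 mg at t=12 h): 355·exp(−0.03466·5) = 298.518 mg/L
Dose 5 (120 mg at t=16 h): 120·exp(−0.03466·1) = 115.912 mg/L
C(17) = 213.592 + 108.338 + 142.748 + 298.518 + 115.912 = 879.109 mg/L

879.109 mg/L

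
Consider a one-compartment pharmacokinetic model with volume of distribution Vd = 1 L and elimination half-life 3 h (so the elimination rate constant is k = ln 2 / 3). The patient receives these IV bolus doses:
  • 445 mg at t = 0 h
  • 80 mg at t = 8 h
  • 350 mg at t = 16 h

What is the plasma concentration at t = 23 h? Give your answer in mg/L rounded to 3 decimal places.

74.139 mg/L

k = ln 2 / 3 = 0.23105 per h
Dose 1 (445 mg at t=0 h): 445·exp(−0.23105·23) = 2.190 mg/L
Dose 2 (80 mg at t=8 h): 80·exp(−0.23105·15) = 2.500 mg/L
Dose 3 (350 mg at t=16 h): 350·exp(−0.23105·7) = 69.449 mg/L
C(23) = 2.190 + 2.500 + 69.449 = 74.139 mg/L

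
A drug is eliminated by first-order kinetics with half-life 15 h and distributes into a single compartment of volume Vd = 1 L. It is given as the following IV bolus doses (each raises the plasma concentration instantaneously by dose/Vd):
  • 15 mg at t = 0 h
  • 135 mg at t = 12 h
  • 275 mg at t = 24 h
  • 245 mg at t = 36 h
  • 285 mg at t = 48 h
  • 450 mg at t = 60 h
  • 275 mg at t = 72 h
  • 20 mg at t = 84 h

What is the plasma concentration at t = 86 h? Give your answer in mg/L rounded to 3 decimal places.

391.486 mg/L

k = ln 2 / 15 = 0.04621 per h
Dose 1 (15 mg at t=0 h): 15·exp(−0.04621·86) = 0.282 mg/L
Dose 2 (135 mg at t=12 h): 135·exp(−0.04621·74) = 4.418 mg/L
Dose 3 (275 mg at t=24 h): 275·exp(−0.04621·62) = 15.670 mg/L
Dose 4 (245 mg at t=36 h): 245·exp(−0.04621·50) = 24.307 mg/L
Dose 5 (285 mg at t=48 h): 285·exp(−0.04621·38) = 49.231 mg/L
Dose 6 (450 mg at t=60 h): 450·exp(−0.04621·26) = 135.340 mg/L
Dose 7 (275 mg at t=72 h): 275·exp(−0.04621·14) = 144.003 mg/L
Dose 8 (20 mg at t=84 h): 20·exp(−0.04621·2) = 18.234 mg/L
C(86) = 0.282 + 4.418 + 15.670 + 24.307 + 49.231 + 135.340 + 144.003 + 18.234 = 391.486 mg/L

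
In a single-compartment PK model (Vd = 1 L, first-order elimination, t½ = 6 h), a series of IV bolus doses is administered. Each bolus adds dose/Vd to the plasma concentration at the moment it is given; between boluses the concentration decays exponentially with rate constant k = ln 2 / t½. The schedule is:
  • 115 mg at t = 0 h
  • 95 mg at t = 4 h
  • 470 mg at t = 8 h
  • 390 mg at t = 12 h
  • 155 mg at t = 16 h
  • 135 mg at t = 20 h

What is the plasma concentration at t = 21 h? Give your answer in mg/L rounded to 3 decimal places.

473.322 mg/L

k = ln 2 / 6 = 0.11552 per h
Dose 1 (115 mg at t=0 h): 115·exp(−0.11552·21) = 10.165 mg/L
Dose 2 (95 mg at t=4 h): 95·exp(−0.11552·17) = 13.329 mg/L
Dose 3 (470 mg at t=8 h): 470·exp(−0.11552·13) = 104.681 mg/L
Dose 4 (390 mg at t=12 h): 390·exp(−0.11552·9) = 137.886 mg/L
Dose 5 (155 mg at t=16 h): 155·exp(−0.11552·5) = 86.991 mg/L
Dose 6 (135 mg at t=20 h): 135·exp(−0.11552·1) = 120.271 mg/L
C(21) = 10.165 + 13.329 + 104.681 + 137.886 + 86.991 + 120.271 = 473.322 mg/L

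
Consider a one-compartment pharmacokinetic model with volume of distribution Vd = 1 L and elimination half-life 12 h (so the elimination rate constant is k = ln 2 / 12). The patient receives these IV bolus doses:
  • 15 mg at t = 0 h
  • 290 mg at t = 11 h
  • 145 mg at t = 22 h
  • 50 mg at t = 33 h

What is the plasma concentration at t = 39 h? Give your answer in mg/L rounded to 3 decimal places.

148.789 mg/L

k = ln 2 / 12 = 0.05776 per h
Dose 1 (15 mg at t=0 h): 15·exp(−0.05776·39) = 1.577 mg/L
Dose 2 (290 mg at t=11 h): 290·exp(−0.05776·28) = 57.543 mg/L
Dose 3 (145 mg at t=22 h): 145·exp(−0.05776·17) = 54.314 mg/L
Dose 4 (50 mg at t=33 h): 50·exp(−0.05776·6) = 35.355 mg/L
C(39) = 1.577 + 57.543 + 54.314 + 35.355 = 148.789 mg/L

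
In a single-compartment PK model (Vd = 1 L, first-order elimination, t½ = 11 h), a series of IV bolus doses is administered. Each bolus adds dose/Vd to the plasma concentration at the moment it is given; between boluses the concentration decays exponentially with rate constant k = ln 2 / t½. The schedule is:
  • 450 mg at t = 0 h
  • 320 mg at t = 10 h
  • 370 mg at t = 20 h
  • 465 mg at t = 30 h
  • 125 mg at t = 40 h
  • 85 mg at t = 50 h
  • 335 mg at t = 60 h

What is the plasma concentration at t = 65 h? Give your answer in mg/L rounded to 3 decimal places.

k = ln 2 / 11 = 0.06301 per h
Dose 1 (450 mg at t=0 h): 450·exp(−0.06301·65) = 7.489 mg/L
Dose 2 (320 mg at t=10 h): 320·exp(−0.06301·55) = 10.000 mg/L
Dose 3 (370 mg at t=20 h): 370·exp(−0.06301·45) = 21.713 mg/L
Dose 4 (465 mg at t=30 h): 465·exp(−0.06301·35) = 51.242 mg/L
Dose 5 (125 mg at t=40 h): 125·exp(−0.06301·25) = 25.867 mg/L
Dose 6 (85 mg at t=50 h): 85·exp(−0.06301·15) = 33.031 mg/L
Dose 7 (335 mg at t=60 h): 335·exp(−0.06301·5) = 244.463 mg/L
C(65) = 7.489 + 10.000 + 21.713 + 51.242 + 25.867 + 33.031 + 244.463 = 393.805 mg/L

393.805 mg/L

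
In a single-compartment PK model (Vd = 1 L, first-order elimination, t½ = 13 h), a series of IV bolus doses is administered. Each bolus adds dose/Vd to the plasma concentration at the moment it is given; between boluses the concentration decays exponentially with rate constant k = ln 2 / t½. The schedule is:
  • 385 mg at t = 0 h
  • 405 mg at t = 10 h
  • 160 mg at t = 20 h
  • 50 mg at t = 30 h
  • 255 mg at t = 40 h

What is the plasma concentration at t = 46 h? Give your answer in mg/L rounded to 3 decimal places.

k = ln 2 / 13 = 0.05332 per h
Dose 1 (385 mg at t=0 h): 385·exp(−0.05332·46) = 33.134 mg/L
Dose 2 (405 mg at t=10 h): 405·exp(−0.05332·36) = 59.406 mg/L
Dose 3 (160 mg at t=20 h): 160·exp(−0.05332·26) = 40.000 mg/L
Dose 4 (50 mg at t=30 h): 50·exp(−0.05332·16) = 21.305 mg/L
Dose 5 (255 mg at t=40 h): 255·exp(−0.05332·6) = 185.184 mg/L
C(46) = 33.134 + 59.406 + 40.000 + 21.305 + 185.184 = 339.029 mg/L

339.029 mg/L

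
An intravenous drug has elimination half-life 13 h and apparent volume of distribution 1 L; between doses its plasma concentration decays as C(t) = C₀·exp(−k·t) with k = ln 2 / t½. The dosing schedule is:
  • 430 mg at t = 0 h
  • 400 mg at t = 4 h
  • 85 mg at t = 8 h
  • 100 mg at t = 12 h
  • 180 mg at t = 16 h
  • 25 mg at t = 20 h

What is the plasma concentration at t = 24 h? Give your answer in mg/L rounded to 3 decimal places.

483.948 mg/L

k = ln 2 / 13 = 0.05332 per h
Dose 1 (430 mg at t=0 h): 430·exp(−0.05332·24) = 119.597 mg/L
Dose 2 (400 mg at t=4 h): 400·exp(−0.05332·20) = 137.701 mg/L
Dose 3 (85 mg at t=8 h): 85·exp(−0.05332·16) = 36.218 mg/L
Dose 4 (100 mg at t=12 h): 100·exp(−0.05332·12) = 52.738 mg/L
Dose 5 (180 mg at t=16 h): 180·exp(−0.05332·8) = 117.496 mg/L
Dose 6 (25 mg at t=20 h): 25·exp(−0.05332·4) = 20.198 mg/L
C(24) = 119.597 + 137.701 + 36.218 + 52.738 + 117.496 + 20.198 = 483.948 mg/L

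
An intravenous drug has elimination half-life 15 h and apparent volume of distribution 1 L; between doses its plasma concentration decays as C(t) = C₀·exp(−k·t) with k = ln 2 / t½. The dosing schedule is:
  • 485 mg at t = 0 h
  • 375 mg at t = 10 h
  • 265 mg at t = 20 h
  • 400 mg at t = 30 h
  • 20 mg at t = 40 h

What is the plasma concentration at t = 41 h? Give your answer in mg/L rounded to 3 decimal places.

522.568 mg/L

k = ln 2 / 15 = 0.04621 per h
Dose 1 (485 mg at t=0 h): 485·exp(−0.04621·41) = 72.933 mg/L
Dose 2 (375 mg at t=10 h): 375·exp(−0.04621·31) = 89.516 mg/L
Dose 3 (265 mg at t=20 h): 265·exp(−0.04621·21) = 100.416 mg/L
Dose 4 (400 mg at t=30 h): 400·exp(−0.04621·11) = 240.605 mg/L
Dose 5 (20 mg at t=40 h): 20·exp(−0.04621·1) = 19.097 mg/L
C(41) = 72.933 + 89.516 + 100.416 + 240.605 + 19.097 = 522.568 mg/L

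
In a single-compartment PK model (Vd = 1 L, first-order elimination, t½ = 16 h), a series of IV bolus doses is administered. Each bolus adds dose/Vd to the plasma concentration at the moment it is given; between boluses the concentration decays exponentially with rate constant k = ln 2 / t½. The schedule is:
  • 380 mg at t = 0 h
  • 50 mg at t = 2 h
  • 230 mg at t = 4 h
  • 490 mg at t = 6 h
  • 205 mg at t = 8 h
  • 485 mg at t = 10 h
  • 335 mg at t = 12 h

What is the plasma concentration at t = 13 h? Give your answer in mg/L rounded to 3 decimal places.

k = ln 2 / 16 = 0.04332 per h
Dose 1 (380 mg at t=0 h): 380·exp(−0.04332·13) = 216.370 mg/L
Dose 2 (50 mg at t=2 h): 50·exp(−0.04332·11) = 31.046 mg/L
Dose 3 (230 mg at t=4 h): 230·exp(−0.04332·9) = 155.739 mg/L
Dose 4 (490 mg at t=6 h): 490·exp(−0.04332·7) = 361.822 mg/L
Dose 5 (205 mg at t=8 h): 205·exp(−0.04332·5) = 165.075 mg/L
Dose 6 (485 mg at t=10 h): 485·exp(−0.04332·3) = 425.891 mg/L
Dose 7 (335 mg at t=12 h): 335·exp(−0.04332·1) = 320.797 mg/L
C(13) = 216.370 + 31.046 + 155.739 + 361.822 + 165.075 + 425.891 + 320.797 = 1676.742 mg/L

1676.742 mg/L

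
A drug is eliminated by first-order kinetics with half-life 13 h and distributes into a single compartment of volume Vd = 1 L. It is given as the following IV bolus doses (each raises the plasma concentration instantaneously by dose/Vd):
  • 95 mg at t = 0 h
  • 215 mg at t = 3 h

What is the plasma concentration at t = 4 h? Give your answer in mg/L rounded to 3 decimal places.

k = ln 2 / 13 = 0.05332 per h
Dose 1 (95 mg at t=0 h): 95·exp(−0.05332·4) = 76.754 mg/L
Dose 2 (215 mg at t=3 h): 215·exp(−0.05332·1) = 203.837 mg/L
C(4) = 76.754 + 203.837 = 280.590 mg/L

280.590 mg/L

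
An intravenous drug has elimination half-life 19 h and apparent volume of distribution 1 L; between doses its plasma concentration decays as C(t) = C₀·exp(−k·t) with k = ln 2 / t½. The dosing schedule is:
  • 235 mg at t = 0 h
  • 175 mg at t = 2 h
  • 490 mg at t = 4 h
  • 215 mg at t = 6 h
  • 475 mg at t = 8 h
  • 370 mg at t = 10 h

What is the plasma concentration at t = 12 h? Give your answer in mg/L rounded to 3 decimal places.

1566.367 mg/L

k = ln 2 / 19 = 0.03648 per h
Dose 1 (235 mg at t=0 h): 235·exp(−0.03648·12) = 151.685 mg/L
Dose 2 (175 mg at t=2 h): 175·exp(−0.03648·10) = 121.507 mg/L
Dose 3 (490 mg at t=4 h): 490·exp(−0.03648·8) = 365.971 mg/L
Dose 4 (215 mg at t=6 h): 215·exp(−0.03648·6) = 172.733 mg/L
Dose 5 (475 mg at t=8 h): 475·exp(−0.03648·4) = 410.505 mg/L
Dose 6 (370 mg at t=10 h): 370·exp(−0.03648·2) = 343.965 mg/L
C(12) = 151.685 + 121.507 + 365.971 + 172.733 + 410.505 + 343.965 = 1566.367 mg/L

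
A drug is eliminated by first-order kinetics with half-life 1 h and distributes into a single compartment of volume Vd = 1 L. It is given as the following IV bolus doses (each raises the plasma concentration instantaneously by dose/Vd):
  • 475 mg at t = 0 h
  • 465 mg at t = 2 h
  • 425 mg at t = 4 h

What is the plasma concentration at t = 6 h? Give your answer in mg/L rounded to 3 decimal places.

k = ln 2 / 1 = 0.69315 per h
Dose 1 (475 mg at t=0 h): 475·exp(−0.69315·6) = 7.422 mg/L
Dose 2 (465 mg at t=2 h): 465·exp(−0.69315·4) = 29.062 mg/L
Dose 3 (425 mg at t=4 h): 425·exp(−0.69315·2) = 106.250 mg/L
C(6) = 7.422 + 29.062 + 106.250 = 142.734 mg/L

142.734 mg/L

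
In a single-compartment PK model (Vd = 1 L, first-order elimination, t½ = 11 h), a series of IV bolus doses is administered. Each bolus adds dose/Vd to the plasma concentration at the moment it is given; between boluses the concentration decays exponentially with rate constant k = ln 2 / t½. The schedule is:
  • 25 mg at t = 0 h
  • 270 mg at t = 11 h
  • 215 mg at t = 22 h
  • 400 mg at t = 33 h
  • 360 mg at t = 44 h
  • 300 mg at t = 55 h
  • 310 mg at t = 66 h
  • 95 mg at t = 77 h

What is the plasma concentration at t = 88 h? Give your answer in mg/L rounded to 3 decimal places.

k = ln 2 / 11 = 0.06301 per h
Dose 1 (25 mg at t=0 h): 25·exp(−0.06301·88) = 0.098 mg/L
Dose 2 (270 mg at t=11 h): 270·exp(−0.06301·77) = 2.109 mg/L
Dose 3 (215 mg at t=22 h): 215·exp(−0.06301·66) = 3.359 mg/L
Dose 4 (400 mg at t=33 h): 400·exp(−0.06301·55) = 12.500 mg/L
Dose 5 (360 mg at t=44 h): 360·exp(−0.06301·44) = 22.500 mg/L
Dose 6 (300 mg at t=55 h): 300·exp(−0.06301·33) = 37.500 mg/L
Dose 7 (310 mg at t=66 h): 310·exp(−0.06301·22) = 77.500 mg/L
Dose 8 (95 mg at t=77 h): 95·exp(−0.06301·11) = 47.500 mg/L
C(88) = 0.098 + 2.109 + 3.359 + 12.500 + 22.500 + 37.500 + 77.500 + 47.500 = 203.066 mg/L

203.066 mg/L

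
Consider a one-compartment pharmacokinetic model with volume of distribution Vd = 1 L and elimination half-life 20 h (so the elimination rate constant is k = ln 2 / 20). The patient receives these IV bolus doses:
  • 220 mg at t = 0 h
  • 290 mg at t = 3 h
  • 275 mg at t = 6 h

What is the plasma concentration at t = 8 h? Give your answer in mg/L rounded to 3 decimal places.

k = ln 2 / 20 = 0.03466 per h
Dose 1 (220 mg at t=0 h): 220·exp(−0.03466·8) = 166.729 mg/L
Dose 2 (290 mg at t=3 h): 290·exp(−0.03466·5) = 243.860 mg/L
Dose 3 (275 mg at t=6 h): 275·exp(−0.03466·2) = 256.584 mg/L
C(8) = 166.729 + 243.860 + 256.584 = 667.173 mg/L

667.173 mg/L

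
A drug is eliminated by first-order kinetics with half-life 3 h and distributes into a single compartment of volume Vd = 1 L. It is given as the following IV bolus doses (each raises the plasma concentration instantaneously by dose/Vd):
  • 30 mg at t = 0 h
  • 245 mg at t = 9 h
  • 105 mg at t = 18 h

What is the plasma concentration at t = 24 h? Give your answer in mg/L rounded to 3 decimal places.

k = ln 2 / 3 = 0.23105 per h
Dose 1 (30 mg at t=0 h): 30·exp(−0.23105·24) = 0.117 mg/L
Dose 2 (245 mg at t=9 h): 245·exp(−0.23105·15) = 7.656 mg/L
Dose 3 (105 mg at t=18 h): 105·exp(−0.23105·6) = 26.250 mg/L
C(24) = 0.117 + 7.656 + 26.250 = 34.023 mg/L

34.023 mg/L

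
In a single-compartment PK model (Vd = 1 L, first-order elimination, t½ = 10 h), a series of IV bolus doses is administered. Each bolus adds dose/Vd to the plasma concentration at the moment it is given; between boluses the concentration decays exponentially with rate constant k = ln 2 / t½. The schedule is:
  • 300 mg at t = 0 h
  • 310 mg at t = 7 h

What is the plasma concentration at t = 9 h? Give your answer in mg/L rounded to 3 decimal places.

k = ln 2 / 10 = 0.06931 per h
Dose 1 (300 mg at t=0 h): 300·exp(−0.06931·9) = 160.766 mg/L
Dose 2 (310 mg at t=7 h): 310·exp(−0.06931·2) = 269.871 mg/L
C(9) = 160.766 + 269.871 = 430.637 mg/L

430.637 mg/L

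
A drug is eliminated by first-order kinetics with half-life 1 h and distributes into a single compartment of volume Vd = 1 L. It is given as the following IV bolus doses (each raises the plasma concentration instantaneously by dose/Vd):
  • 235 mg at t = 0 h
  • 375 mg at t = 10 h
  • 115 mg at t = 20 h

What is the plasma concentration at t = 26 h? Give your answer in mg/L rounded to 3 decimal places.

1.803 mg/L

k = ln 2 / 1 = 0.69315 per h
Dose 1 (235 mg at t=0 h): 235·exp(−0.69315·26) = 0.000 mg/L
Dose 2 (375 mg at t=10 h): 375·exp(−0.69315·16) = 0.006 mg/L
Dose 3 (115 mg at t=20 h): 115·exp(−0.69315·6) = 1.797 mg/L
C(26) = 0.000 + 0.006 + 1.797 = 1.803 mg/L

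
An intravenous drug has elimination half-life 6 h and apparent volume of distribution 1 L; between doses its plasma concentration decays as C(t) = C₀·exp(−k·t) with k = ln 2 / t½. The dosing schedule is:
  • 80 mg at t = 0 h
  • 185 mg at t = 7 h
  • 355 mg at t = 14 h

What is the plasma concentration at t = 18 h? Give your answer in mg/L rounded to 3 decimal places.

k = ln 2 / 6 = 0.11552 per h
Dose 1 (80 mg at t=0 h): 80·exp(−0.11552·18) = 10.000 mg/L
Dose 2 (185 mg at t=7 h): 185·exp(−0.11552·11) = 51.914 mg/L
Dose 3 (355 mg at t=14 h): 355·exp(−0.11552·4) = 223.636 mg/L
C(18) = 10.000 + 51.914 + 223.636 = 285.550 mg/L

285.550 mg/L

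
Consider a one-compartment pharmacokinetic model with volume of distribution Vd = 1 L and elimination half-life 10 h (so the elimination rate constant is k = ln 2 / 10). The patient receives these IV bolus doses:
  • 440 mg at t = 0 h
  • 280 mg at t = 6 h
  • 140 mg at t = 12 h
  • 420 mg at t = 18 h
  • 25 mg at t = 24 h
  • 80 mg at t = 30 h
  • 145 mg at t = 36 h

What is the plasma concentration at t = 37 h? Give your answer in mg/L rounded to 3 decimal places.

398.486 mg/L

k = ln 2 / 10 = 0.06931 per h
Dose 1 (440 mg at t=0 h): 440·exp(−0.06931·37) = 33.856 mg/L
Dose 2 (280 mg at t=6 h): 280·exp(−0.06931·31) = 32.656 mg/L
Dose 3 (140 mg at t=12 h): 140·exp(−0.06931·25) = 24.749 mg/L
Dose 4 (420 mg at t=18 h): 420·exp(−0.06931·19) = 112.536 mg/L
Dose 5 (25 mg at t=24 h): 25·exp(−0.06931·13) = 10.153 mg/L
Dose 6 (80 mg at t=30 h): 80·exp(−0.06931·7) = 49.246 mg/L
Dose 7 (145 mg at t=36 h): 145·exp(−0.06931·1) = 135.290 mg/L
C(37) = 33.856 + 32.656 + 24.749 + 112.536 + 10.153 + 49.246 + 135.290 = 398.486 mg/L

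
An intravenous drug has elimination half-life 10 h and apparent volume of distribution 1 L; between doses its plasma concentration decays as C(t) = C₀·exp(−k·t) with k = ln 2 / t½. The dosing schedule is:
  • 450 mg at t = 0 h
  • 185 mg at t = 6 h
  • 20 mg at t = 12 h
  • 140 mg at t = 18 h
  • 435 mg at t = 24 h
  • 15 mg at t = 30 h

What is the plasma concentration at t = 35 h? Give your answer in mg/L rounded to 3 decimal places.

325.252 mg/L

k = ln 2 / 10 = 0.06931 per h
Dose 1 (450 mg at t=0 h): 450·exp(−0.06931·35) = 39.775 mg/L
Dose 2 (185 mg at t=6 h): 185·exp(−0.06931·29) = 24.785 mg/L
Dose 3 (20 mg at t=12 h): 20·exp(−0.06931·23) = 4.061 mg/L
Dose 4 (140 mg at t=18 h): 140·exp(−0.06931·17) = 43.090 mg/L
Dose 5 (435 mg at t=24 h): 435·exp(−0.06931·11) = 202.935 mg/L
Dose 6 (15 mg at t=30 h): 15·exp(−0.06931·5) = 10.607 mg/L
C(35) = 39.775 + 24.785 + 4.061 + 43.090 + 202.935 + 10.607 = 325.252 mg/L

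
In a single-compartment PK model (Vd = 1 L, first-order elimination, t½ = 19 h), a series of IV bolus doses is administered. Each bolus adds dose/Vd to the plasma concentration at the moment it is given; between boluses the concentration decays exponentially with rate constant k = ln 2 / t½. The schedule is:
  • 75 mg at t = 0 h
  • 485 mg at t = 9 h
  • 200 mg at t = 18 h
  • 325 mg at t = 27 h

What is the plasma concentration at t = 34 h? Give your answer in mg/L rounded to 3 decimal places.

579.844 mg/L

k = ln 2 / 19 = 0.03648 per h
Dose 1 (75 mg at t=0 h): 75·exp(−0.03648·34) = 21.696 mg/L
Dose 2 (485 mg at t=9 h): 485·exp(−0.03648·25) = 194.827 mg/L
Dose 3 (200 mg at t=18 h): 200·exp(−0.03648·16) = 111.566 mg/L
Dose 4 (325 mg at t=27 h): 325·exp(−0.03648·7) = 251.755 mg/L
C(34) = 21.696 + 194.827 + 111.566 + 251.755 = 579.844 mg/L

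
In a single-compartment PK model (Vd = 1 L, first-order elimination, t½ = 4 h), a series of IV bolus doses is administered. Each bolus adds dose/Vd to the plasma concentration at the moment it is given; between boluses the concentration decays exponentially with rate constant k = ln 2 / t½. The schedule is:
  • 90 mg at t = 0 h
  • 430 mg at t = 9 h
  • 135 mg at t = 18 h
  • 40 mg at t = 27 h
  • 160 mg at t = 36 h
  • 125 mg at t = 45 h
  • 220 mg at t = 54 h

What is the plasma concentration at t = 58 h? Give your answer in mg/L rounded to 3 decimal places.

k = ln 2 / 4 = 0.17329 per h
Dose 1 (90 mg at t=0 h): 90·exp(−0.17329·58) = 0.004 mg/L
Dose 2 (430 mg at t=9 h): 430·exp(−0.17329·49) = 0.088 mg/L
Dose 3 (135 mg at t=18 h): 135·exp(−0.17329·40) = 0.132 mg/L
Dose 4 (40 mg at t=27 h): 40·exp(−0.17329·31) = 0.186 mg/L
Dose 5 (160 mg at t=36 h): 160·exp(−0.17329·22) = 3.536 mg/L
Dose 6 (125 mg at t=45 h): 125·exp(−0.17329·13) = 13.139 mg/L
Dose 7 (220 mg at t=54 h): 220·exp(−0.17329·4) = 110.000 mg/L
C(58) = 0.004 + 0.088 + 0.132 + 0.186 + 3.536 + 13.139 + 110.000 = 127.084 mg/L

127.084 mg/L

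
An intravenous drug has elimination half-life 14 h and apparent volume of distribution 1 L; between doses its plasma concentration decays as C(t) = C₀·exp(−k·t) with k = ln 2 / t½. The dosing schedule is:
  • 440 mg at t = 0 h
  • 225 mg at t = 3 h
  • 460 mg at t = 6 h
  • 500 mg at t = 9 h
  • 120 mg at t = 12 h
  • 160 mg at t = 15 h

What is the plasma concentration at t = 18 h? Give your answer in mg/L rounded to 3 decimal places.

k = ln 2 / 14 = 0.04951 per h
Dose 1 (440 mg at t=0 h): 440·exp(−0.04951·18) = 180.474 mg/L
Dose 2 (225 mg at t=3 h): 225·exp(−0.04951·15) = 107.066 mg/L
Dose 3 (460 mg at t=6 h): 460·exp(−0.04951·12) = 253.941 mg/L
Dose 4 (500 mg at t=9 h): 500·exp(−0.04951·9) = 320.222 mg/L
Dose 5 (120 mg at t=12 h): 120·exp(−0.04951·6) = 89.160 mg/L
Dose 6 (160 mg at t=15 h): 160·exp(−0.04951·3) = 137.916 mg/L
C(18) = 180.474 + 107.066 + 253.941 + 320.222 + 89.160 + 137.916 = 1088.777 mg/L

1088.777 mg/L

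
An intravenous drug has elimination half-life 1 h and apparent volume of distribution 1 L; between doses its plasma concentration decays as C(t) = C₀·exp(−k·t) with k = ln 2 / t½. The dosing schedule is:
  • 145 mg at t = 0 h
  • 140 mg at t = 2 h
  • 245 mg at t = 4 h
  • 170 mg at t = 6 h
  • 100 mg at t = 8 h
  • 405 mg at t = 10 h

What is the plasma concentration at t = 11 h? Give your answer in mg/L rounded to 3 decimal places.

222.571 mg/L

k = ln 2 / 1 = 0.69315 per h
Dose 1 (145 mg at t=0 h): 145·exp(−0.69315·11) = 0.071 mg/L
Dose 2 (140 mg at t=2 h): 140·exp(−0.69315·9) = 0.273 mg/L
Dose 3 (245 mg at t=4 h): 245·exp(−0.69315·7) = 1.914 mg/L
Dose 4 (170 mg at t=6 h): 170·exp(−0.69315·5) = 5.312 mg/L
Dose 5 (100 mg at t=8 h): 100·exp(−0.69315·3) = 12.500 mg/L
Dose 6 (405 mg at t=10 h): 405·exp(−0.69315·1) = 202.500 mg/L
C(11) = 0.071 + 0.273 + 1.914 + 5.312 + 12.500 + 202.500 = 222.571 mg/L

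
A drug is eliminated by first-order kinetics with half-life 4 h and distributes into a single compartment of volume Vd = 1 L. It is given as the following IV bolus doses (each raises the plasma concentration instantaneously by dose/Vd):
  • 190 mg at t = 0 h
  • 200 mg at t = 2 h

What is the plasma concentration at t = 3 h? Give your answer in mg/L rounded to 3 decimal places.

281.154 mg/L

k = ln 2 / 4 = 0.17329 per h
Dose 1 (190 mg at t=0 h): 190·exp(−0.17329·3) = 112.975 mg/L
Dose 2 (200 mg at t=2 h): 200·exp(−0.17329·1) = 168.179 mg/L
C(3) = 112.975 + 168.179 = 281.154 mg/L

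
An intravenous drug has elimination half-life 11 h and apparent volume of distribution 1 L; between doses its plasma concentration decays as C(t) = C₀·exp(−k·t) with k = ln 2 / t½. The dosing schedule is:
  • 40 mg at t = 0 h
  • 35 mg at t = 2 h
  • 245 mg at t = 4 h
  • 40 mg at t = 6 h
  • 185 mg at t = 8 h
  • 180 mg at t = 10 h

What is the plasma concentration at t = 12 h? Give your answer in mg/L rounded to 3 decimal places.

515.284 mg/L

k = ln 2 / 11 = 0.06301 per h
Dose 1 (40 mg at t=0 h): 40·exp(−0.06301·12) = 18.779 mg/L
Dose 2 (35 mg at t=2 h): 35·exp(−0.06301·10) = 18.638 mg/L
Dose 3 (245 mg at t=4 h): 245·exp(−0.06301·8) = 147.991 mg/L
Dose 4 (40 mg at t=6 h): 40·exp(−0.06301·6) = 27.407 mg/L
Dose 5 (185 mg at t=8 h): 185·exp(−0.06301·4) = 143.783 mg/L
Dose 6 (180 mg at t=10 h): 180·exp(−0.06301·2) = 158.686 mg/L
C(12) = 18.779 + 18.638 + 147.991 + 27.407 + 143.783 + 158.686 = 515.284 mg/L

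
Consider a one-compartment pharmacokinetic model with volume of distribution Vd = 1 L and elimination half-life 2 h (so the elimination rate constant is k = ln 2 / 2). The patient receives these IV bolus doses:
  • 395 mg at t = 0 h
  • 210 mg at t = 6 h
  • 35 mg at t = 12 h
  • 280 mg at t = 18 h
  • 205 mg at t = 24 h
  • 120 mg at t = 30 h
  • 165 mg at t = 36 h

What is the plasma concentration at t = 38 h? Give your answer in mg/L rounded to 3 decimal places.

91.883 mg/L

k = ln 2 / 2 = 0.34657 per h
Dose 1 (395 mg at t=0 h): 395·exp(−0.34657·38) = 0.001 mg/L
Dose 2 (210 mg at t=6 h): 210·exp(−0.34657·32) = 0.003 mg/L
Dose 3 (35 mg at t=12 h): 35·exp(−0.34657·26) = 0.004 mg/L
Dose 4 (280 mg at t=18 h): 280·exp(−0.34657·20) = 0.273 mg/L
Dose 5 (205 mg at t=24 h): 205·exp(−0.34657·14) = 1.602 mg/L
Dose 6 (120 mg at t=30 h): 120·exp(−0.34657·8) = 7.500 mg/L
Dose 7 (165 mg at t=36 h): 165·exp(−0.34657·2) = 82.500 mg/L
C(38) = 0.001 + 0.003 + 0.004 + 0.273 + 1.602 + 7.500 + 82.500 = 91.883 mg/L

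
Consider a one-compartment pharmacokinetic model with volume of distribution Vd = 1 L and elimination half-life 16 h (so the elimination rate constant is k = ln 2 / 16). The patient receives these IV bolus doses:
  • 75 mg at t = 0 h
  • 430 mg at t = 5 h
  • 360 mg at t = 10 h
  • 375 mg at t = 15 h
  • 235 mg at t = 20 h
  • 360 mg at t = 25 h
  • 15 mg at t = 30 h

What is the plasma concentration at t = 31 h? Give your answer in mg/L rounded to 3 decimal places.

929.315 mg/L

k = ln 2 / 16 = 0.04332 per h
Dose 1 (75 mg at t=0 h): 75·exp(−0.04332·31) = 19.580 mg/L
Dose 2 (430 mg at t=5 h): 430·exp(−0.04332·26) = 139.410 mg/L
Dose 3 (360 mg at t=10 h): 360·exp(−0.04332·21) = 144.944 mg/L
Dose 4 (375 mg at t=15 h): 375·exp(−0.04332·16) = 187.500 mg/L
Dose 5 (235 mg at t=20 h): 235·exp(−0.04332·11) = 145.918 mg/L
Dose 6 (360 mg at t=25 h): 360·exp(−0.04332·6) = 277.598 mg/L
Dose 7 (15 mg at t=30 h): 15·exp(−0.04332·1) = 14.364 mg/L
C(31) = 19.580 + 139.410 + 144.944 + 187.500 + 145.918 + 277.598 + 14.364 = 929.315 mg/L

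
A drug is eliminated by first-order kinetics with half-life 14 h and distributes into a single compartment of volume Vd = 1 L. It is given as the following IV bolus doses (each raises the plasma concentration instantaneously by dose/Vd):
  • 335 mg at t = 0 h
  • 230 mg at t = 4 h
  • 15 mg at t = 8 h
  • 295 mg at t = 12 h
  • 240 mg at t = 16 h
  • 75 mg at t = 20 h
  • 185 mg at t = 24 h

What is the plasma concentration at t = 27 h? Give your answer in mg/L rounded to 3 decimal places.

659.596 mg/L

k = ln 2 / 14 = 0.04951 per h
Dose 1 (335 mg at t=0 h): 335·exp(−0.04951·27) = 88.001 mg/L
Dose 2 (230 mg at t=4 h): 230·exp(−0.04951·23) = 73.651 mg/L
Dose 3 (15 mg at t=8 h): 15·exp(−0.04951·19) = 5.855 mg/L
Dose 4 (295 mg at t=12 h): 295·exp(−0.04951·15) = 140.375 mg/L
Dose 5 (240 mg at t=16 h): 240·exp(−0.04951·11) = 139.216 mg/L
Dose 6 (75 mg at t=20 h): 75·exp(−0.04951·7) = 53.033 mg/L
Dose 7 (185 mg at t=24 h): 185·exp(−0.04951·3) = 159.465 mg/L
C(27) = 88.001 + 73.651 + 5.855 + 140.375 + 139.216 + 53.033 + 159.465 = 659.596 mg/L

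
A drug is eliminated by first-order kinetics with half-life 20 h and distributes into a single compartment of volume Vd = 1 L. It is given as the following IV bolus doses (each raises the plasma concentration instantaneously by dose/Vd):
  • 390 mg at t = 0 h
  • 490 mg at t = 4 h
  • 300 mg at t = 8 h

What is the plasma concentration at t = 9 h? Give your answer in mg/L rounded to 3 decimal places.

k = ln 2 / 20 = 0.03466 per h
Dose 1 (390 mg at t=0 h): 390·exp(−0.03466·9) = 285.497 mg/L
Dose 2 (490 mg at t=4 h): 490·exp(−0.03466·5) = 412.039 mg/L
Dose 3 (300 mg at t=8 h): 300·exp(−0.03466·1) = 289.781 mg/L
C(9) = 285.497 + 412.039 + 289.781 = 987.317 mg/L

987.317 mg/L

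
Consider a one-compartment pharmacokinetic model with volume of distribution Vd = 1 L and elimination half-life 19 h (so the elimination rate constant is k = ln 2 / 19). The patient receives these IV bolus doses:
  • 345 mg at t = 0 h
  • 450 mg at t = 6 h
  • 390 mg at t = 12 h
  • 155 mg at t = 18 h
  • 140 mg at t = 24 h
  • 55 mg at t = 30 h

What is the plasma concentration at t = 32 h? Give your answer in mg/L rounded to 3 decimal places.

k = ln 2 / 19 = 0.03648 per h
Dose 1 (345 mg at t=0 h): 345·exp(−0.03648·32) = 107.355 mg/L
Dose 2 (450 mg at t=6 h): 450·exp(−0.03648·26) = 174.292 mg/L
Dose 3 (390 mg at t=12 h): 390·exp(−0.03648·20) = 188.014 mg/L
Dose 4 (155 mg at t=18 h): 155·exp(−0.03648·14) = 93.008 mg/L
Dose 5 (140 mg at t=24 h): 140·exp(−0.03648·8) = 104.563 mg/L
Dose 6 (55 mg at t=30 h): 55·exp(−0.03648·2) = 51.130 mg/L
C(32) = 107.355 + 174.292 + 188.014 + 93.008 + 104.563 + 51.130 = 718.362 mg/L

718.362 mg/L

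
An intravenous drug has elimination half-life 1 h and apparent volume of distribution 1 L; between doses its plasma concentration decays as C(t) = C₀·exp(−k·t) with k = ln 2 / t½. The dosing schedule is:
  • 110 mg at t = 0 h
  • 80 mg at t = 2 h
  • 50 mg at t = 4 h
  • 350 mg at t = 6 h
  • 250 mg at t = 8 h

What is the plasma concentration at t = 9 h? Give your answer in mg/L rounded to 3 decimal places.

k = ln 2 / 1 = 0.69315 per h
Dose 1 (110 mg at t=0 h): 110·exp(−0.69315·9) = 0.215 mg/L
Dose 2 (80 mg at t=2 h): 80·exp(−0.69315·7) = 0.625 mg/L
Dose 3 (50 mg at t=4 h): 50·exp(−0.69315·5) = 1.562 mg/L
Dose 4 (350 mg at t=6 h): 350·exp(−0.69315·3) = 43.750 mg/L
Dose 5 (250 mg at t=8 h): 250·exp(−0.69315·1) = 125.000 mg/L
C(9) = 0.215 + 0.625 + 1.562 + 43.750 + 125.000 = 171.152 mg/L

171.152 mg/L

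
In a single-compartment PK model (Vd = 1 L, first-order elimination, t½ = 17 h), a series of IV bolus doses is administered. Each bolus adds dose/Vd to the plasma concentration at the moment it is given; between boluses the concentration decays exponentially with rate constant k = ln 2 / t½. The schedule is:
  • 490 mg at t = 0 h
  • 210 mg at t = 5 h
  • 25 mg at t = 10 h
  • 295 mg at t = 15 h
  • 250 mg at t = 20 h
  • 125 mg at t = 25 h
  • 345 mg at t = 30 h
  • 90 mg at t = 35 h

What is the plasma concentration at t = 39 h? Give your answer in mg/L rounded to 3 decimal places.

k = ln 2 / 17 = 0.04077 per h
Dose 1 (490 mg at t=0 h): 490·exp(−0.04077·39) = 99.907 mg/L
Dose 2 (210 mg at t=5 h): 210·exp(−0.04077·34) = 52.500 mg/L
Dose 3 (25 mg at t=10 h): 25·exp(−0.04077·29) = 7.663 mg/L
Dose 4 (295 mg at t=15 h): 295·exp(−0.04077·24) = 110.876 mg/L
Dose 5 (250 mg at t=20 h): 250·exp(−0.04077·19) = 115.211 mg/L
Dose 6 (125 mg at t=25 h): 125·exp(−0.04077·14) = 70.632 mg/L
Dose 7 (345 mg at t=30 h): 345·exp(−0.04077·9) = 239.029 mg/L
Dose 8 (90 mg at t=35 h): 90·exp(−0.04077·4) = 76.456 mg/L
C(39) = 99.907 + 52.500 + 7.663 + 110.876 + 115.211 + 70.632 + 239.029 + 76.456 = 772.275 mg/L

772.275 mg/L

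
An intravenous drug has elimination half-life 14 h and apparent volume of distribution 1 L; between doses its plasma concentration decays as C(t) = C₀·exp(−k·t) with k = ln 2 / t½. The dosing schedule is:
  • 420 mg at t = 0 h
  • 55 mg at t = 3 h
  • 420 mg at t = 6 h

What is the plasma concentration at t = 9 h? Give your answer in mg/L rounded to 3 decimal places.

671.880 mg/L

k = ln 2 / 14 = 0.04951 per h
Dose 1 (420 mg at t=0 h): 420·exp(−0.04951·9) = 268.986 mg/L
Dose 2 (55 mg at t=3 h): 55·exp(−0.04951·6) = 40.865 mg/L
Dose 3 (420 mg at t=6 h): 420·exp(−0.04951·3) = 362.029 mg/L
C(9) = 268.986 + 40.865 + 362.029 = 671.880 mg/L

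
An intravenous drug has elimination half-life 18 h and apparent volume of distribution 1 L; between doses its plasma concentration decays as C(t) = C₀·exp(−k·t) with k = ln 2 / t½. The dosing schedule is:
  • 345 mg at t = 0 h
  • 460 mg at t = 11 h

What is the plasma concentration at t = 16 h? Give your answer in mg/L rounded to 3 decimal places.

565.746 mg/L

k = ln 2 / 18 = 0.03851 per h
Dose 1 (345 mg at t=0 h): 345·exp(−0.03851·16) = 186.310 mg/L
Dose 2 (460 mg at t=11 h): 460·exp(−0.03851·5) = 379.436 mg/L
C(16) = 186.310 + 379.436 = 565.746 mg/L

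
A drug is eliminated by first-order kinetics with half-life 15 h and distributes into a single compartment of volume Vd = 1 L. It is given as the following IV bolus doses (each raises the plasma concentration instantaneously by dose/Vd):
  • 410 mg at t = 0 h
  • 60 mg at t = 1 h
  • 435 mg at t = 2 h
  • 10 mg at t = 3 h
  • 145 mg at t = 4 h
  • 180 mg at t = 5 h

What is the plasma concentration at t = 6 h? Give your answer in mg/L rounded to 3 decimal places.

k = ln 2 / 15 = 0.04621 per h
Dose 1 (410 mg at t=0 h): 410·exp(−0.04621·6) = 310.722 mg/L
Dose 2 (60 mg at t=1 h): 60·exp(−0.04621·5) = 47.622 mg/L
Dose 3 (435 mg at t=2 h): 435·exp(−0.04621·4) = 361.588 mg/L
Dose 4 (10 mg at t=3 h): 10·exp(−0.04621·3) = 8.706 mg/L
Dose 5 (145 mg at t=4 h): 145·exp(−0.04621·2) = 132.200 mg/L
Dose 6 (180 mg at t=5 h): 180·exp(−0.04621·1) = 171.871 mg/L
C(6) = 310.722 + 47.622 + 361.588 + 8.706 + 132.200 + 171.871 = 1032.709 mg/L

1032.709 mg/L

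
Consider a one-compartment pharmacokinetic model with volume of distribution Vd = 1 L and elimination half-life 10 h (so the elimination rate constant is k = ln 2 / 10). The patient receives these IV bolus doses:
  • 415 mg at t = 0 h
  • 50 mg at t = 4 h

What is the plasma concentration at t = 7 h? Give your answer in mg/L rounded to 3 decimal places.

296.075 mg/L

k = ln 2 / 10 = 0.06931 per h
Dose 1 (415 mg at t=0 h): 415·exp(−0.06931·7) = 255.462 mg/L
Dose 2 (50 mg at t=4 h): 50·exp(−0.06931·3) = 40.613 mg/L
C(7) = 255.462 + 40.613 = 296.075 mg/L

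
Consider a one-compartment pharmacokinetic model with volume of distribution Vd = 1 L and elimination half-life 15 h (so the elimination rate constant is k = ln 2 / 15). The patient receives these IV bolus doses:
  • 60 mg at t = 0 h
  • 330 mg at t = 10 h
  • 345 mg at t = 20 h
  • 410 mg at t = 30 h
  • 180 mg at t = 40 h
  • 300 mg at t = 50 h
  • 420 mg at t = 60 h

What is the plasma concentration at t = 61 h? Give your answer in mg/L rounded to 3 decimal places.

k = ln 2 / 15 = 0.04621 per h
Dose 1 (60 mg at t=0 h): 60·exp(−0.04621·61) = 3.581 mg/L
Dose 2 (330 mg at t=10 h): 330·exp(−0.04621·51) = 31.262 mg/L
Dose 3 (345 mg at t=20 h): 345·exp(−0.04621·41) = 51.880 mg/L
Dose 4 (410 mg at t=30 h): 410·exp(−0.04621·31) = 97.871 mg/L
Dose 5 (180 mg at t=40 h): 180·exp(−0.04621·21) = 68.207 mg/L
Dose 6 (300 mg at t=50 h): 300·exp(−0.04621·11) = 180.454 mg/L
Dose 7 (420 mg at t=60 h): 420·exp(−0.04621·1) = 401.033 mg/L
C(61) = 3.581 + 31.262 + 51.880 + 97.871 + 68.207 + 180.454 + 401.033 = 834.289 mg/L

834.289 mg/L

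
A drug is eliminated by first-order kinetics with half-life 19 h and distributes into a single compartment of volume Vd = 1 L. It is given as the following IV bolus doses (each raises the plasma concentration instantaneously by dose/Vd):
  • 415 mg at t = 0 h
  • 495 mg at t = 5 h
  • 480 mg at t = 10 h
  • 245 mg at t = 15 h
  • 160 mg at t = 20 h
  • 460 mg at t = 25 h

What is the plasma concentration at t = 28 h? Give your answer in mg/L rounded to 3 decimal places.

k = ln 2 / 19 = 0.03648 per h
Dose 1 (415 mg at t=0 h): 415·exp(−0.03648·28) = 149.426 mg/L
Dose 2 (495 mg at t=5 h): 495·exp(−0.03648·23) = 213.895 mg/L
Dose 3 (480 mg at t=10 h): 480·exp(−0.03648·18) = 248.917 mg/L
Dose 4 (245 mg at t=15 h): 245·exp(−0.03648·13) = 152.475 mg/L
Dose 5 (160 mg at t=20 h): 160·exp(−0.03648·8) = 119.501 mg/L
Dose 6 (460 mg at t=25 h): 460·exp(−0.03648·3) = 412.313 mg/L
C(28) = 149.426 + 213.895 + 248.917 + 152.475 + 119.501 + 412.313 = 1296.526 mg/L

1296.526 mg/L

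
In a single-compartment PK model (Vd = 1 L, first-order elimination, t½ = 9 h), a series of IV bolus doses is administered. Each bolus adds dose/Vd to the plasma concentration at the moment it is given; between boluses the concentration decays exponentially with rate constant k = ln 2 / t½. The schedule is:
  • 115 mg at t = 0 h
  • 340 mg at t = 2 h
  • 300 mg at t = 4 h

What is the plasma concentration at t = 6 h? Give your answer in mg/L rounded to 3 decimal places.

k = ln 2 / 9 = 0.07702 per h
Dose 1 (115 mg at t=0 h): 115·exp(−0.07702·6) = 72.445 mg/L
Dose 2 (340 mg at t=2 h): 340·exp(−0.07702·4) = 249.855 mg/L
Dose 3 (300 mg at t=4 h): 300·exp(−0.07702·2) = 257.173 mg/L
C(6) = 72.445 + 249.855 + 257.173 = 579.474 mg/L

579.474 mg/L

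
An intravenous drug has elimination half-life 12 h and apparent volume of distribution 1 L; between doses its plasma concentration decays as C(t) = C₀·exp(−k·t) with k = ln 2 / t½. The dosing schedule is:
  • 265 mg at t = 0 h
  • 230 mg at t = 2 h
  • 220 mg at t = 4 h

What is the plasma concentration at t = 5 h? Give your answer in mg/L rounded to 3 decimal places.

599.584 mg/L

k = ln 2 / 12 = 0.05776 per h
Dose 1 (265 mg at t=0 h): 265·exp(−0.05776·5) = 198.526 mg/L
Dose 2 (230 mg at t=2 h): 230·exp(−0.05776·3) = 193.406 mg/L
Dose 3 (220 mg at t=4 h): 220·exp(−0.05776·1) = 207.652 mg/L
C(5) = 198.526 + 193.406 + 207.652 = 599.584 mg/L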